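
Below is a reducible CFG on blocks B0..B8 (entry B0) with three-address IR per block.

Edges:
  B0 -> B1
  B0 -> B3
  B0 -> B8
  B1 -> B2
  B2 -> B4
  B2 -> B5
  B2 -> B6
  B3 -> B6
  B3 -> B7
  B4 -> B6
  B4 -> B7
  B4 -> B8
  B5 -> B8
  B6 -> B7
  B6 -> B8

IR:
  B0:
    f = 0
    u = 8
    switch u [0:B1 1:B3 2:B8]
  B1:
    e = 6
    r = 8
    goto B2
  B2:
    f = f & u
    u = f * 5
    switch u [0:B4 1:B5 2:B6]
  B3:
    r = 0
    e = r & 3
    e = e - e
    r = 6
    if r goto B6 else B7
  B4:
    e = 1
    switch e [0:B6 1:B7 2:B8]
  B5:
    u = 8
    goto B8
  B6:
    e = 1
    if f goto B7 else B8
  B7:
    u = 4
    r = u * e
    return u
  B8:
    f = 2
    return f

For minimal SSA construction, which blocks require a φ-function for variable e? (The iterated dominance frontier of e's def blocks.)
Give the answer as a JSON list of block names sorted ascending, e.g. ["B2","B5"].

Answer: ["B6", "B7", "B8"]

Working:
idom tree: B1←B0 B2←B1 B3←B0 B4←B2 B5←B2 B6←B0 B7←B0 B8←B0
Dom∩ at merges:
  B6: preds {B2,B3,B4}: {B0,B1,B2} ∩ {B0,B3} ∩ {B0,B1,B2,B4} = {B0}; idom=B0
  B7: preds {B3,B4,B6}: {B0,B3} ∩ {B0,B1,B2,B4} ∩ {B0,B6} = {B0}; idom=B0
  B8: preds {B0,B4,B5,B6}: {B0} ∩ {B0,B1,B2,B4} ∩ {B0,B1,B2,B5} ∩ {B0,B6} = {B0}; idom=B0

DF walk-up:
  join B6 pred B2: B2→B1 stop@B0
  join B6 pred B3: B3 stop@B0
  join B6 pred B4: B4→B2→B1 stop@B0
  join B7 pred B3: B3 stop@B0
  join B7 pred B4: B4→B2→B1 stop@B0
  join B7 pred B6: B6 stop@B0
  join B8 pred B0: · stop@B0
  join B8 pred B4: B4→B2→B1 stop@B0
  join B8 pred B5: B5→B2→B1 stop@B0
  join B8 pred B6: B6 stop@B0
  B0 → ∅
  B1 → {B6,B7,B8}
  B2 → {B6,B7,B8}
  B3 → {B6,B7}
  B4 → {B6,B7,B8}
  B5 → {B8}
  B6 → {B7,B8}
  B7 → ∅
  B8 → ∅

φ for e: defs {B1,B3,B4,B6}
  DF⁺ = {B6,B7,B8}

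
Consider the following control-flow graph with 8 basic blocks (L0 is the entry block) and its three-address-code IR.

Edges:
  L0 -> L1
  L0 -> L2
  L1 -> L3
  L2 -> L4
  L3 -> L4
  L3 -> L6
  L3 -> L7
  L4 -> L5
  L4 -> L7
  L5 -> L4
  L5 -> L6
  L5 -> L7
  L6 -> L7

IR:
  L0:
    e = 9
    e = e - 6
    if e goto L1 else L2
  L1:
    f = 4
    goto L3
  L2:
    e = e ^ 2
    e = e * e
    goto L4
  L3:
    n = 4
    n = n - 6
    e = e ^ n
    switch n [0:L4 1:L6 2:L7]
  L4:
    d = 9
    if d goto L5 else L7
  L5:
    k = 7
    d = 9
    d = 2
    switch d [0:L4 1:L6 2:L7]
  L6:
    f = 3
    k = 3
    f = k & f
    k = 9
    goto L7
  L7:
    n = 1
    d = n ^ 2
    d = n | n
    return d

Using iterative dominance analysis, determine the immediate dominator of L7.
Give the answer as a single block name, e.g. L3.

Answer: L0

Working:
idom tree: L1←L0 L2←L0 L3←L1 L4←L0 L5←L4 L6←L0 L7←L0
Join-block Dom:
  L4: preds {L2,L3,L5}: {L0,L2} ∩ {L0,L1,L3} ∩ {L0,L4,L5} = {L0}; idom=L0
  L6: preds {L3,L5}: {L0,L1,L3} ∩ {L0,L4,L5} = {L0}; idom=L0
  L7: preds {L3,L4,L5,L6}: {L0,L1,L3} ∩ {L0,L4} ∩ {L0,L4,L5} ∩ {L0,L6} = {L0}; idom=L0

idom(L7) = L0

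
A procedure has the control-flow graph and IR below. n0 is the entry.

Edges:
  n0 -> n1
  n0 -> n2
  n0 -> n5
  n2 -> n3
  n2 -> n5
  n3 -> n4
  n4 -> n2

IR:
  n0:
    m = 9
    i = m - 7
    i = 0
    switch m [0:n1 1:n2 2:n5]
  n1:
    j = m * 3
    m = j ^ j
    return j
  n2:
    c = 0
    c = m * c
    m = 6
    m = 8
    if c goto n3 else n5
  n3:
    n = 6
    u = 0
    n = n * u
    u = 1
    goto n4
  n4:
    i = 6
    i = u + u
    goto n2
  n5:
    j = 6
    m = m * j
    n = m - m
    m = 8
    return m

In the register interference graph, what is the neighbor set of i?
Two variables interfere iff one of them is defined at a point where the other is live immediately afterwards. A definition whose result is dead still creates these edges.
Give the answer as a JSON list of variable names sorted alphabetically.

Answer: ["m", "u"]

Derivation:
Block summaries:
  n0: {i,m} / ∅
  n1: {j,m} / {m}
  n2: {c,m} / {m}
  n3: {n,u} / ∅
  n4: {i} / {u}
  n5: {j,m,n} / {m}

Live sets:
  live n0: ∅→{m}
  live n1: {m}→∅
  live n2: {m}→{m}
  live n3: {m}→{m,u}
  live n4: {m,u}→{m}
  live n5: {m}→∅

Interfere edges:
  c — {m}
  i — {m,u}
  j — {m}
  m — {c,i,j,n,u}
  n — {m,u}
  u — {i,m,n}

N(i) = ["m", "u"]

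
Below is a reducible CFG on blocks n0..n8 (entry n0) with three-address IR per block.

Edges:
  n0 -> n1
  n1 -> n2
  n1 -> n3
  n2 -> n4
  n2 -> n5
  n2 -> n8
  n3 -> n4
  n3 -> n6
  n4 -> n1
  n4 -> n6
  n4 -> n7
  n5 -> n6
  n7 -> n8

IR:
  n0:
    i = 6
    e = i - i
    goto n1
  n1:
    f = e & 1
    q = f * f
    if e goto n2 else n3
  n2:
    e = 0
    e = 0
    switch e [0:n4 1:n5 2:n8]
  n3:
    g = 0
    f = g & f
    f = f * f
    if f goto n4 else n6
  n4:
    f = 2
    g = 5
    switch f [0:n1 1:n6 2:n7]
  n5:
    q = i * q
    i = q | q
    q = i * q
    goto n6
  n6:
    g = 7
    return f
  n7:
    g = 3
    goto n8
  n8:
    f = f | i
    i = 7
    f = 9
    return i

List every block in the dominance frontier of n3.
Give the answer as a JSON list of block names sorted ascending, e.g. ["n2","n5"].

Answer: ["n4", "n6"]

Derivation:
idom tree: n1←n0 n2←n1 n3←n1 n4←n1 n5←n2 n6←n1 n7←n4 n8←n1
Join-block Dom:
  n1: preds {n0,n4}: {n0} ∩ {n0,n1,n4} = {n0}; idom=n0
  n4: preds {n2,n3}: {n0,n1,n2} ∩ {n0,n1,n3} = {n0,n1}; idom=n1
  n6: preds {n3,n4,n5}: {n0,n1,n3} ∩ {n0,n1,n4} ∩ {n0,n1,n2,n5} = {n0,n1}; idom=n1
  n8: preds {n2,n7}: {n0,n1,n2} ∩ {n0,n1,n4,n7} = {n0,n1}; idom=n1

DF walk-up:
  join n1 pred n0: · stop@n0
  join n1 pred n4: n4→n1 stop@n0
  join n4 pred n2: n2 stop@n1
  join n4 pred n3: n3 stop@n1
  join n6 pred n3: n3 stop@n1
  join n6 pred n4: n4 stop@n1
  join n6 pred n5: n5→n2 stop@n1
  join n8 pred n2: n2 stop@n1
  join n8 pred n7: n7→n4 stop@n1
  DF(n0)=∅
  DF(n1)={n1}
  DF(n2)={n4,n6,n8}
  DF(n3)={n4,n6}
  DF(n4)={n1,n6,n8}
  DF(n5)={n6}
  DF(n6)=∅
  DF(n7)={n8}
  DF(n8)=∅

DF(n3) = ["n4", "n6"]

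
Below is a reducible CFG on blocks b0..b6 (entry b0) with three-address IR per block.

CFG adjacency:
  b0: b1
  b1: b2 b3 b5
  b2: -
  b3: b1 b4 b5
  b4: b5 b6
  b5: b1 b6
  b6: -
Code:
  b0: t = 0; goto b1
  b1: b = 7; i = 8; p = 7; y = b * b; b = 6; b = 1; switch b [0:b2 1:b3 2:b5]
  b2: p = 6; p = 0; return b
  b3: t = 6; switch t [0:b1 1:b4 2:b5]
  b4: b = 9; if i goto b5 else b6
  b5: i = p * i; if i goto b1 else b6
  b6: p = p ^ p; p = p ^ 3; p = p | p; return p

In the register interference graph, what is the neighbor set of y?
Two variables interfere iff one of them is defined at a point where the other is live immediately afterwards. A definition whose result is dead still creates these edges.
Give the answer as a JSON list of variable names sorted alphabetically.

Per-block:
  b0: def={t} ue=∅
  b1: def={b,i,p,y} ue=∅
  b2: def={p} ue={b}
  b3: def={t} ue=∅
  b4: def={b} ue={i}
  b5: def={i} ue={i,p}
  b6: def={p} ue={p}

Live sets:
  live b0: ∅→∅
  live b1: ∅→{b,i,p}
  live b2: {b}→∅
  live b3: {i,p}→{i,p}
  live b4: {i,p}→{i,p}
  live b5: {i,p}→{p}
  live b6: {p}→∅

Interference:
  b: {i,p}
  i: {b,p,t,y}
  p: {b,i,t,y}
  t: {i,p}
  y: {i,p}

N(y) = ["i", "p"]

Answer: ["i", "p"]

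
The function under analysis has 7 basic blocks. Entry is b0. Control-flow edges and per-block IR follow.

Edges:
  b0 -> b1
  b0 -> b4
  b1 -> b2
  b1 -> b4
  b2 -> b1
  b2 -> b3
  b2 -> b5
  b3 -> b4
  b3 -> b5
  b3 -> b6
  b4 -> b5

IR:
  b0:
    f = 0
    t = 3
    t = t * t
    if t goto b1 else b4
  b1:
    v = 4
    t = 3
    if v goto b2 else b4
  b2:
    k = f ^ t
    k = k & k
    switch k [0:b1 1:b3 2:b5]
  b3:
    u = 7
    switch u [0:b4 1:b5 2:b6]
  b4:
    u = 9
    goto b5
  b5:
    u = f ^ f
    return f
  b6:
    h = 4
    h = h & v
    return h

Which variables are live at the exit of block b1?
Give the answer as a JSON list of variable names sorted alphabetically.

Answer: ["f", "t", "v"]

Derivation:
Block summaries:
  b0 def {f,t} use ∅
  b1 def {t,v} use ∅
  b2 def {k} use {f,t}
  b3 def {u} use ∅
  b4 def {u} use ∅
  b5 def {u} use {f}
  b6 def {h} use {v}

Live sets:
  b0 li=∅ lo={f}
  b1 li={f} lo={f,t,v}
  b2 li={f,t,v} lo={f,v}
  b3 li={f,v} lo={f,v}
  b4 li={f} lo={f}
  b5 li={f} lo=∅
  b6 li={v} lo=∅

live-out(b1) = ["f", "t", "v"]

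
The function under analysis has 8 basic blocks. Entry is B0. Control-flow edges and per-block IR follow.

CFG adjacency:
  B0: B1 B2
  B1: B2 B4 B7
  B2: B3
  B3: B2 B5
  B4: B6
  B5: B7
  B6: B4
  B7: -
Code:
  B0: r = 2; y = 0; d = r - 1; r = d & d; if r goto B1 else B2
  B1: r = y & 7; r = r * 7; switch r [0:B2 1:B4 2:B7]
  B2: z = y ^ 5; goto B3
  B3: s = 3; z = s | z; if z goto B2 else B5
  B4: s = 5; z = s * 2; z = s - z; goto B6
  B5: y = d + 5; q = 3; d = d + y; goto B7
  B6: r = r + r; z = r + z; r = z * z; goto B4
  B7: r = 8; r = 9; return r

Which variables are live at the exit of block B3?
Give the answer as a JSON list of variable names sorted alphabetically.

Block summaries:
  B0: def={d,r,y} ue=∅
  B1: def={r} ue={y}
  B2: def={z} ue={y}
  B3: def={s,z} ue={z}
  B4: def={s,z} ue=∅
  B5: def={d,q,y} ue={d}
  B6: def={r,z} ue={r,z}
  B7: def={r} ue=∅

Backward fixpoint:
  live B0: ∅→{d,y}
  live B1: {d,y}→{d,r,y}
  live B2: {d,y}→{d,y,z}
  live B3: {d,y,z}→{d,y}
  live B4: {r}→{r,z}
  live B5: {d}→∅
  live B6: {r,z}→{r}
  live B7: ∅→∅

live-out(B3) = ["d", "y"]

Answer: ["d", "y"]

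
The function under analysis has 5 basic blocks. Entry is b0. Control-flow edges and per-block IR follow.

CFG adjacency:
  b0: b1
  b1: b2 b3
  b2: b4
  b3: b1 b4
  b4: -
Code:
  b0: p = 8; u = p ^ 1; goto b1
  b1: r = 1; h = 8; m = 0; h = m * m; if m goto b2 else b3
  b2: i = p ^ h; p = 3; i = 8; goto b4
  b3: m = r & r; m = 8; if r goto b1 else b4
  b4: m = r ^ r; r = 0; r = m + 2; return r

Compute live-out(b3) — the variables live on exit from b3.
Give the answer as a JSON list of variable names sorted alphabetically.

Block summaries:
  b0 def {p,u} use ∅
  b1 def {h,m,r} use ∅
  b2 def {i,p} use {h,p}
  b3 def {m} use {r}
  b4 def {m,r} use {r}

Backward fixpoint:
  live b0: ∅→{p}
  live b1: {p}→{h,p,r}
  live b2: {h,p,r}→{r}
  live b3: {p,r}→{p,r}
  live b4: {r}→∅

live-out(b3) = ["p", "r"]

Answer: ["p", "r"]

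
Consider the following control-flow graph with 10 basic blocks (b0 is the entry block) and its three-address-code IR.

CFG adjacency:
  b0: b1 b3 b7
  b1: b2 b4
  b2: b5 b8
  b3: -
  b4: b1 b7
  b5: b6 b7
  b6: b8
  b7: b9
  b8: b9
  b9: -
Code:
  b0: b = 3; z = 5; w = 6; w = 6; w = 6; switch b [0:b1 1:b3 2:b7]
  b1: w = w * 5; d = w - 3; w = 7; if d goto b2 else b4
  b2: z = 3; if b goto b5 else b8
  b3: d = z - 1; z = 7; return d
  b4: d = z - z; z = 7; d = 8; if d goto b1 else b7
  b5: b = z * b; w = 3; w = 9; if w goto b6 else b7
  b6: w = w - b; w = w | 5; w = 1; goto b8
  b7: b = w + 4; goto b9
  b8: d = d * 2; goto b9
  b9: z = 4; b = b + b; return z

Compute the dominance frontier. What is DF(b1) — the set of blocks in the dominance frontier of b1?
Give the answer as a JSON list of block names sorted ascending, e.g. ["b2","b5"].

idom tree: b1←b0 b2←b1 b3←b0 b4←b1 b5←b2 b6←b5 b7←b0 b8←b2 b9←b0
Dom at joins:
  b1: preds {b0,b4}: {b0} ∩ {b0,b1,b4} = {b0}; idom=b0
  b7: preds {b0,b4,b5}: {b0} ∩ {b0,b1,b4} ∩ {b0,b1,b2,b5} = {b0}; idom=b0
  b8: preds {b2,b6}: {b0,b1,b2} ∩ {b0,b1,b2,b5,b6} = {b0,b1,b2}; idom=b2
  b9: preds {b7,b8}: {b0,b7} ∩ {b0,b1,b2,b8} = {b0}; idom=b0

Frontier:
  join b1 pred b0: · stop@b0
  join b1 pred b4: b4→b1 stop@b0
  join b7 pred b0: · stop@b0
  join b7 pred b4: b4→b1 stop@b0
  join b7 pred b5: b5→b2→b1 stop@b0
  join b8 pred b2: · stop@b2
  join b8 pred b6: b6→b5 stop@b2
  join b9 pred b7: b7 stop@b0
  join b9 pred b8: b8→b2→b1 stop@b0
  b0 → ∅
  b1 → {b1,b7,b9}
  b2 → {b7,b9}
  b3 → ∅
  b4 → {b1,b7}
  b5 → {b7,b8}
  b6 → {b8}
  b7 → {b9}
  b8 → {b9}
  b9 → ∅

DF(b1) = ["b1", "b7", "b9"]

Answer: ["b1", "b7", "b9"]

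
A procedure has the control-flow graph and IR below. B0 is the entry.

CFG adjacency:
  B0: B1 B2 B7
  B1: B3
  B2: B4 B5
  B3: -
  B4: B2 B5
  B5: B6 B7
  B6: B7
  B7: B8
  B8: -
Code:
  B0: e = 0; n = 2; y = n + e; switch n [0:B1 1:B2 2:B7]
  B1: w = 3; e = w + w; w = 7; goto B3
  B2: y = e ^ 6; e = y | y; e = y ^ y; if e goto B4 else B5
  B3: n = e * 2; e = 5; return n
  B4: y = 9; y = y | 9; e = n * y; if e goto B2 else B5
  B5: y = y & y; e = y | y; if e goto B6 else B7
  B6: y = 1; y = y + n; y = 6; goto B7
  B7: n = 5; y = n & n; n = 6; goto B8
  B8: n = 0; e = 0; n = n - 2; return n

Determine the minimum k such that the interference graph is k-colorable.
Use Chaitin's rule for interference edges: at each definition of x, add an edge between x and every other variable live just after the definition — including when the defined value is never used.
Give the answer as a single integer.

Answer: 3

Working:
Per-block:
  B0 def {e,n,y} use ∅
  B1 def {e,w} use ∅
  B2 def {e,y} use {e}
  B3 def {e,n} use {e}
  B4 def {e,y} use {n}
  B5 def {e,y} use {y}
  B6 def {y} use {n}
  B7 def {n,y} use ∅
  B8 def {e,n} use ∅

Live sets:
  B0 li=∅ lo={e,n}
  B1 li=∅ lo={e}
  B2 li={e,n} lo={n,y}
  B3 li={e} lo=∅
  B4 li={n} lo={e,n,y}
  B5 li={n,y} lo={n}
  B6 li={n} lo=∅
  B7 li=∅ lo=∅
  B8 li=∅ lo=∅

Interference:
  e: {n,w,y}
  n: {e,y}
  w: {e}
  y: {e,n}

Chromatic number:
  lower bound: {e,n,y} mutually conflict ⇒ χ ≥ 3
  3-colouring: c0={e}  c1={n,w}  c2={y}
  χ = 3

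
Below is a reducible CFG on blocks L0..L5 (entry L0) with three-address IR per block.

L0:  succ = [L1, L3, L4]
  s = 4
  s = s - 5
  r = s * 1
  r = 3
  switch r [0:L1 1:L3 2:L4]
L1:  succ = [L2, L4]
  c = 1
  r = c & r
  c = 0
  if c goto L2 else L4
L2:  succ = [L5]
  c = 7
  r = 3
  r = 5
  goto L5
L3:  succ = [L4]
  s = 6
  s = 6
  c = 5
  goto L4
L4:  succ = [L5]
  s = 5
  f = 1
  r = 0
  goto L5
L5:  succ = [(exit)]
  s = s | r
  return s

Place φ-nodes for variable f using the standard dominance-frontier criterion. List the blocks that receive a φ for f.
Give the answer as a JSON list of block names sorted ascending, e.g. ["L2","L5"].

Answer: ["L5"]

Analysis:
idom tree: L1←L0 L2←L1 L3←L0 L4←L0 L5←L0
Dom∩ at merges:
  L4: preds {L0,L1,L3}: {L0} ∩ {L0,L1} ∩ {L0,L3} = {L0}; idom=L0
  L5: preds {L2,L4}: {L0,L1,L2} ∩ {L0,L4} = {L0}; idom=L0

DF derivation:
  join L4 pred L0: · stop@L0
  join L4 pred L1: L1 stop@L0
  join L4 pred L3: L3 stop@L0
  join L5 pred L2: L2→L1 stop@L0
  join L5 pred L4: L4 stop@L0
  DF(L0)=∅
  DF(L1)={L4,L5}
  DF(L2)={L5}
  DF(L3)={L4}
  DF(L4)={L5}
  DF(L5)=∅

φ for f: defs {L4}
  DF⁺ = {L5}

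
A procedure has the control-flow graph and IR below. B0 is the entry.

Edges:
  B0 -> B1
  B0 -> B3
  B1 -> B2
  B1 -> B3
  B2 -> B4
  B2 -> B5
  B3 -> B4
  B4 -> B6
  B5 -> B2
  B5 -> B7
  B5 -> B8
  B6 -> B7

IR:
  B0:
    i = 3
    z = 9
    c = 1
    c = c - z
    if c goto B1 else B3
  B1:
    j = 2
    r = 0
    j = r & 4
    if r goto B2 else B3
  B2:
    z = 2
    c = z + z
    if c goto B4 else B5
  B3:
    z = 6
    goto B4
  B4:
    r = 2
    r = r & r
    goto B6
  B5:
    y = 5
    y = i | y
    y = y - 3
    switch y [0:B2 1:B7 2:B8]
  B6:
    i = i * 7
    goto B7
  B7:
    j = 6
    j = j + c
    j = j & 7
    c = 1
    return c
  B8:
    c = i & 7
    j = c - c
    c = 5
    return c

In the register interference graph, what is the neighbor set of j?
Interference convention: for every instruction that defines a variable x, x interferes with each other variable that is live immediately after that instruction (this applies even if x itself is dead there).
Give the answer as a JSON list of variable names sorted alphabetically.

def/use:
  B0 def {c,i,z} use ∅
  B1 def {j,r} use ∅
  B2 def {c,z} use ∅
  B3 def {z} use ∅
  B4 def {r} use ∅
  B5 def {y} use {i}
  B6 def {i} use {i}
  B7 def {c,j} use {c}
  B8 def {c,j} use {i}

Liveness:
  B0 li=∅ lo={c,i}
  B1 li={c,i} lo={c,i}
  B2 li={i} lo={c,i}
  B3 li={c,i} lo={c,i}
  B4 li={c,i} lo={c,i}
  B5 li={c,i} lo={c,i}
  B6 li={c,i} lo={c}
  B7 li={c} lo=∅
  B8 li={i} lo=∅

Interfere edges:
  c: {i,j,r,y,z}
  i: {c,j,r,y,z}
  j: {c,i,r}
  r: {c,i,j}
  y: {c,i}
  z: {c,i}

N(j) = ["c", "i", "r"]

Answer: ["c", "i", "r"]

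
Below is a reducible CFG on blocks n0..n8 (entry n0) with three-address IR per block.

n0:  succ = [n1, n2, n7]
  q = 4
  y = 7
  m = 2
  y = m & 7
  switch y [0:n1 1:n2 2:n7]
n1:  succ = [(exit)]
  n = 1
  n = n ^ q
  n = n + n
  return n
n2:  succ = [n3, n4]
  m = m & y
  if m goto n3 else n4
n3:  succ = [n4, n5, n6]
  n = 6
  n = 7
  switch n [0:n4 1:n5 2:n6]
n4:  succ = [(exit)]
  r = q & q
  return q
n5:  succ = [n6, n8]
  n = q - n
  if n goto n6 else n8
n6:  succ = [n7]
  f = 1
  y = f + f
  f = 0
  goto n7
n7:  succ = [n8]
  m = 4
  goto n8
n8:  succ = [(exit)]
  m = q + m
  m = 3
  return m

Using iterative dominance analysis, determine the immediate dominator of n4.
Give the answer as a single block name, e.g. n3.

Answer: n2

Derivation:
idom tree: n1←n0 n2←n0 n3←n2 n4←n2 n5←n3 n6←n3 n7←n0 n8←n0
Dom∩ at merges:
  n4: preds {n2,n3}: {n0,n2} ∩ {n0,n2,n3} = {n0,n2}; idom=n2
  n6: preds {n3,n5}: {n0,n2,n3} ∩ {n0,n2,n3,n5} = {n0,n2,n3}; idom=n3
  n7: preds {n0,n6}: {n0} ∩ {n0,n2,n3,n6} = {n0}; idom=n0
  n8: preds {n5,n7}: {n0,n2,n3,n5} ∩ {n0,n7} = {n0}; idom=n0

idom(n4) = n2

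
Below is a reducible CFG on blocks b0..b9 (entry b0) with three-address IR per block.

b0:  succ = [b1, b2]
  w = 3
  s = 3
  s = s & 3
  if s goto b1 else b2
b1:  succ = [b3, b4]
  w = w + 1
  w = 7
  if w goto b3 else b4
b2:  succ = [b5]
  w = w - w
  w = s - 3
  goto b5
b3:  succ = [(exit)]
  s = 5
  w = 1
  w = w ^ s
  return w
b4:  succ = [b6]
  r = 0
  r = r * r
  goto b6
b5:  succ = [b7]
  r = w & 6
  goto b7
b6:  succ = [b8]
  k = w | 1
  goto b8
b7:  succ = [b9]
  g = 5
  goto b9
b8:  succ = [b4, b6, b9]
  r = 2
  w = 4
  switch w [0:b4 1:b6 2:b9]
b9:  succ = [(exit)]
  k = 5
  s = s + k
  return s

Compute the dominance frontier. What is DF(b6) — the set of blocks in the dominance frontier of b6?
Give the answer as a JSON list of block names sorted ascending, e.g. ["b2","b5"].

idom tree: b1←b0 b2←b0 b3←b1 b4←b1 b5←b2 b6←b4 b7←b5 b8←b6 b9←b0
Join-block Dom:
  b4: preds {b1,b8}: {b0,b1} ∩ {b0,b1,b4,b6,b8} = {b0,b1}; idom=b1
  b6: preds {b4,b8}: {b0,b1,b4} ∩ {b0,b1,b4,b6,b8} = {b0,b1,b4}; idom=b4
  b9: preds {b7,b8}: {b0,b2,b5,b7} ∩ {b0,b1,b4,b6,b8} = {b0}; idom=b0

Frontier:
  b4←b1: walk · to b1
  b4←b8: walk b8→b6→b4 to b1
  b6←b4: walk · to b4
  b6←b8: walk b8→b6 to b4
  b9←b7: walk b7→b5→b2 to b0
  b9←b8: walk b8→b6→b4→b1 to b0
  DF(b0)=∅
  DF(b1)={b9}
  DF(b2)={b9}
  DF(b3)=∅
  DF(b4)={b4,b9}
  DF(b5)={b9}
  DF(b6)={b4,b6,b9}
  DF(b7)={b9}
  DF(b8)={b4,b6,b9}
  DF(b9)=∅

DF(b6) = ["b4", "b6", "b9"]

Answer: ["b4", "b6", "b9"]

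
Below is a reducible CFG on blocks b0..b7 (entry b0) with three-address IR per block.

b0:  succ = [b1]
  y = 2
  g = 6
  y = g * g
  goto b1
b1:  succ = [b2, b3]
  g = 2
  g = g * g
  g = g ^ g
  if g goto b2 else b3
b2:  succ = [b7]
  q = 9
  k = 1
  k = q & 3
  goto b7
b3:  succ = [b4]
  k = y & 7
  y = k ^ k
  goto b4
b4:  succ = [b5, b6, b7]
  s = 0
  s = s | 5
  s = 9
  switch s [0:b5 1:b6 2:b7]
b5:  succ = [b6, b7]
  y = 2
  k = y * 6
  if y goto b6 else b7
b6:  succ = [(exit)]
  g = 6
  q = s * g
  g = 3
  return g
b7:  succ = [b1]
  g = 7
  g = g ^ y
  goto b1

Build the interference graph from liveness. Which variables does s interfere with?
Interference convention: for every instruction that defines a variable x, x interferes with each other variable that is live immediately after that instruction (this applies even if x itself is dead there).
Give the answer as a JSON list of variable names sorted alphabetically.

Answer: ["g", "k", "y"]

Working:
Per-block:
  b0 def {g,y} use ∅
  b1 def {g} use ∅
  b2 def {k,q} use ∅
  b3 def {k,y} use {y}
  b4 def {s} use ∅
  b5 def {k,y} use ∅
  b6 def {g,q} use {s}
  b7 def {g} use {y}

Live sets:
  live b0: ∅→{y}
  live b1: {y}→{y}
  live b2: {y}→{y}
  live b3: {y}→{y}
  live b4: {y}→{s,y}
  live b5: {s}→{s,y}
  live b6: {s}→∅
  live b7: {y}→{y}

Conflict graph:
  g — {s,y}
  k — {q,s,y}
  q — {k,y}
  s — {g,k,y}
  y — {g,k,q,s}

N(s) = ["g", "k", "y"]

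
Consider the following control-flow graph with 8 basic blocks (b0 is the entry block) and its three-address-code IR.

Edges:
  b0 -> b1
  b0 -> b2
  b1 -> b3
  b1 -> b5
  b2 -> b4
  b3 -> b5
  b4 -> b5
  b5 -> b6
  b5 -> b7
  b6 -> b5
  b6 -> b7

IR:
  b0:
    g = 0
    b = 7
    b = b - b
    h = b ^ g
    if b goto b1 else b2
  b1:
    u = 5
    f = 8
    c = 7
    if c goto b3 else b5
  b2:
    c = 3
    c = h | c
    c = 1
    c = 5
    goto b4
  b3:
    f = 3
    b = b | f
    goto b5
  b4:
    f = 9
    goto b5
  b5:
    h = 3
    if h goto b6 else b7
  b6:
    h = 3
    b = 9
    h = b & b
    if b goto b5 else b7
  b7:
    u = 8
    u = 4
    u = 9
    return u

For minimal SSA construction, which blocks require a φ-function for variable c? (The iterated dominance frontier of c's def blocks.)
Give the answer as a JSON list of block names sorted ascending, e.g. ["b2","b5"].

idom tree: b1←b0 b2←b0 b3←b1 b4←b2 b5←b0 b6←b5 b7←b5
Join-block Dom:
  b5: preds {b1,b3,b4,b6}: {b0,b1} ∩ {b0,b1,b3} ∩ {b0,b2,b4} ∩ {b0,b5,b6} = {b0}; idom=b0
  b7: preds {b5,b6}: {b0,b5} ∩ {b0,b5,b6} = {b0,b5}; idom=b5

DF walk-up:
  join b5 pred b1: b1 stop@b0
  join b5 pred b3: b3→b1 stop@b0
  join b5 pred b4: b4→b2 stop@b0
  join b5 pred b6: b6→b5 stop@b0
  join b7 pred b5: · stop@b5
  join b7 pred b6: b6 stop@b5
  DF(b0)=∅
  DF(b1)={b5}
  DF(b2)={b5}
  DF(b3)={b5}
  DF(b4)={b5}
  DF(b5)={b5}
  DF(b6)={b5,b7}
  DF(b7)=∅

φ for c: defs {b1,b2}
  DF⁺ = {b5}

Answer: ["b5"]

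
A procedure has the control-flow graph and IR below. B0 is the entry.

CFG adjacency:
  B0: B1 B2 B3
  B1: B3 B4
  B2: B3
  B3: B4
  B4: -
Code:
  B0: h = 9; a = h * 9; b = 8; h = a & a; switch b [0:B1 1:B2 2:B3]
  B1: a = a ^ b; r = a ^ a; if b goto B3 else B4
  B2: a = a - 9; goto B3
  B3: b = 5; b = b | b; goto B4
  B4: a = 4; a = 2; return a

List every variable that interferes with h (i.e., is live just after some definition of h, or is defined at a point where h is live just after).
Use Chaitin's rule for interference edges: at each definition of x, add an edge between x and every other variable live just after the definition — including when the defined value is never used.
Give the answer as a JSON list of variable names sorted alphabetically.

Answer: ["a", "b"]

Working:
def/use:
  B0: {a,b,h} / ∅
  B1: {a,r} / {a,b}
  B2: {a} / {a}
  B3: {b} / ∅
  B4: {a} / ∅

Liveness:
  live B0: ∅→{a,b}
  live B1: {a,b}→∅
  live B2: {a}→∅
  live B3: ∅→∅
  live B4: ∅→∅

Interference:
  a — {b,h}
  b — {a,h,r}
  h — {a,b}
  r — {b}

N(h) = ["a", "b"]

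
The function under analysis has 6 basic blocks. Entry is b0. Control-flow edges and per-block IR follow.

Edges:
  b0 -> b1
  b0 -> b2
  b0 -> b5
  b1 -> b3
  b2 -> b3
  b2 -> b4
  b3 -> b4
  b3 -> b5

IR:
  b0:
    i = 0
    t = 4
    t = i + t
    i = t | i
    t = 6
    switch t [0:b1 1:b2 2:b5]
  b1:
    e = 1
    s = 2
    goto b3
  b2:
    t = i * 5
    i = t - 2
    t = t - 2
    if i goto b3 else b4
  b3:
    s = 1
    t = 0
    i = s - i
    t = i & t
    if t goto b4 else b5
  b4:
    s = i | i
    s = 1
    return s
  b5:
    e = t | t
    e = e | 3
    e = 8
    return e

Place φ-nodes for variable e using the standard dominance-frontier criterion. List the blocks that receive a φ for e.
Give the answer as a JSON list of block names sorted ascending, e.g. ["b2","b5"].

Answer: ["b3", "b4", "b5"]

Analysis:
idom tree: b1←b0 b2←b0 b3←b0 b4←b0 b5←b0
Dom at joins:
  b3: preds {b1,b2}: {b0,b1} ∩ {b0,b2} = {b0}; idom=b0
  b4: preds {b2,b3}: {b0,b2} ∩ {b0,b3} = {b0}; idom=b0
  b5: preds {b0,b3}: {b0} ∩ {b0,b3} = {b0}; idom=b0

DF derivation:
  join b3 pred b1: b1 stop@b0
  join b3 pred b2: b2 stop@b0
  join b4 pred b2: b2 stop@b0
  join b4 pred b3: b3 stop@b0
  join b5 pred b0: · stop@b0
  join b5 pred b3: b3 stop@b0
  b0 → ∅
  b1 → {b3}
  b2 → {b3,b4}
  b3 → {b4,b5}
  b4 → ∅
  b5 → ∅

φ for e: defs {b1,b5}
  DF⁺ = {b3,b4,b5}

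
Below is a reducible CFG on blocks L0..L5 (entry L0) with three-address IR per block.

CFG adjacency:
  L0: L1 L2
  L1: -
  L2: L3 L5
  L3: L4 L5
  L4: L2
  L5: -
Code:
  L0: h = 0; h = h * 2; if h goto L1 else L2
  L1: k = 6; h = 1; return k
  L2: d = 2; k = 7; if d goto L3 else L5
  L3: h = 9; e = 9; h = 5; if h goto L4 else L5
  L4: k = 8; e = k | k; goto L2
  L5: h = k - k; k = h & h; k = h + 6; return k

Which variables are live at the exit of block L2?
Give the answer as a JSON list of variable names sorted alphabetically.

Answer: ["k"]

Analysis:
def/use:
  L0 def {h} use ∅
  L1 def {h,k} use ∅
  L2 def {d,k} use ∅
  L3 def {e,h} use ∅
  L4 def {e,k} use ∅
  L5 def {h,k} use {k}

Backward fixpoint:
  L0: in=∅ out=∅
  L1: in=∅ out=∅
  L2: in=∅ out={k}
  L3: in={k} out={k}
  L4: in=∅ out=∅
  L5: in={k} out=∅

live-out(L2) = ["k"]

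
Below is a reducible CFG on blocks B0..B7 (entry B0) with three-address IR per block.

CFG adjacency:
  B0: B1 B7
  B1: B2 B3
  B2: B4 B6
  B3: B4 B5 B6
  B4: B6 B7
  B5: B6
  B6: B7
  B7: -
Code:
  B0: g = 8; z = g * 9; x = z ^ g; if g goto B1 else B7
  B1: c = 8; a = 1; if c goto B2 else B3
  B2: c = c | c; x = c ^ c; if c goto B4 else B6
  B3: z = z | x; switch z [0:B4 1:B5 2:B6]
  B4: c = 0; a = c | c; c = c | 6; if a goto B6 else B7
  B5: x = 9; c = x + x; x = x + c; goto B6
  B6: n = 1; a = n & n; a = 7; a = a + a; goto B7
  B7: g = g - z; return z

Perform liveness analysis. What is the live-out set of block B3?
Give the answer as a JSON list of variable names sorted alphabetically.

Per-block:
  B0: {g,x,z} / ∅
  B1: {a,c} / ∅
  B2: {c,x} / {c}
  B3: {z} / {x,z}
  B4: {a,c} / ∅
  B5: {c,x} / ∅
  B6: {a,n} / ∅
  B7: {g} / {g,z}

Backward fixpoint:
  B0 li=∅ lo={g,x,z}
  B1 li={g,x,z} lo={c,g,x,z}
  B2 li={c,g,z} lo={g,z}
  B3 li={g,x,z} lo={g,z}
  B4 li={g,z} lo={g,z}
  B5 li={g,z} lo={g,z}
  B6 li={g,z} lo={g,z}
  B7 li={g,z} lo=∅

live-out(B3) = ["g", "z"]

Answer: ["g", "z"]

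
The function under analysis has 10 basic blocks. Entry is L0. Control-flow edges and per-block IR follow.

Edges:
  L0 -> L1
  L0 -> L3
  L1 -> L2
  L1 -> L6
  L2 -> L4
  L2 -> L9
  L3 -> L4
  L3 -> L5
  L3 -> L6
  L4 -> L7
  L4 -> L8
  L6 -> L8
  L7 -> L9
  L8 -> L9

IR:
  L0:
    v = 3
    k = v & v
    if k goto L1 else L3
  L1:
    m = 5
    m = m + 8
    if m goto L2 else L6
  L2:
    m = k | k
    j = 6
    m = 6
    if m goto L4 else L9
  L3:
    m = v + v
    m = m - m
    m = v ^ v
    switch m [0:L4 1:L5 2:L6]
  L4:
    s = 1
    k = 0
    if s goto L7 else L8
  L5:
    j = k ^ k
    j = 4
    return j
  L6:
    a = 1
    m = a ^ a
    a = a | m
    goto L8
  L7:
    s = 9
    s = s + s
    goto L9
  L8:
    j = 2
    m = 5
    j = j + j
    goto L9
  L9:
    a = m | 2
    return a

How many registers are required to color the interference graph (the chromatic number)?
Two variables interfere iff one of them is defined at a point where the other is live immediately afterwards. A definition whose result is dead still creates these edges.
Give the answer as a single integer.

Answer: 3

Analysis:
Block summaries:
  L0: {k,v} / ∅
  L1: {m} / ∅
  L2: {j,m} / {k}
  L3: {m} / {v}
  L4: {k,s} / ∅
  L5: {j} / {k}
  L6: {a,m} / ∅
  L7: {s} / ∅
  L8: {j,m} / ∅
  L9: {a} / {m}

Backward fixpoint:
  live L0: ∅→{k,v}
  live L1: {k}→{k}
  live L2: {k}→{m}
  live L3: {k,v}→{k,m}
  live L4: {m}→{m}
  live L5: {k}→∅
  live L6: ∅→∅
  live L7: {m}→{m}
  live L8: ∅→{m}
  live L9: {m}→∅

Interference:
  a: {m}
  j: {m}
  k: {m,s,v}
  m: {a,j,k,s,v}
  s: {k,m}
  v: {k,m}

Chromatic number:
  lower bound: {k,m,s} mutually conflict ⇒ χ ≥ 3
  3-colouring: r0={m}  r1={a,j,k}  r2={s,v}
  χ = 3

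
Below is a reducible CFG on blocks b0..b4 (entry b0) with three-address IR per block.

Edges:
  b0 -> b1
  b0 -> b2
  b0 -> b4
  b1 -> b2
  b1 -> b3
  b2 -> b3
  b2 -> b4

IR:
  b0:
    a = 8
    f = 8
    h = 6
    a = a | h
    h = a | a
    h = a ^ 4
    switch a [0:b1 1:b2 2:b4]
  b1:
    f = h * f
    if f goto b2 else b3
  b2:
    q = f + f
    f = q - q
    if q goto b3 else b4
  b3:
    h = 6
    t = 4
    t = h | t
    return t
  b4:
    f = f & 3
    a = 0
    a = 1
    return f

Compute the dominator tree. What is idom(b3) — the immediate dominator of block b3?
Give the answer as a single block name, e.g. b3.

Answer: b0

Analysis:
idom tree: b1←b0 b2←b0 b3←b0 b4←b0
Dom at joins:
  b2: preds {b0,b1}: {b0} ∩ {b0,b1} = {b0}; idom=b0
  b3: preds {b1,b2}: {b0,b1} ∩ {b0,b2} = {b0}; idom=b0
  b4: preds {b0,b2}: {b0} ∩ {b0,b2} = {b0}; idom=b0

idom(b3) = b0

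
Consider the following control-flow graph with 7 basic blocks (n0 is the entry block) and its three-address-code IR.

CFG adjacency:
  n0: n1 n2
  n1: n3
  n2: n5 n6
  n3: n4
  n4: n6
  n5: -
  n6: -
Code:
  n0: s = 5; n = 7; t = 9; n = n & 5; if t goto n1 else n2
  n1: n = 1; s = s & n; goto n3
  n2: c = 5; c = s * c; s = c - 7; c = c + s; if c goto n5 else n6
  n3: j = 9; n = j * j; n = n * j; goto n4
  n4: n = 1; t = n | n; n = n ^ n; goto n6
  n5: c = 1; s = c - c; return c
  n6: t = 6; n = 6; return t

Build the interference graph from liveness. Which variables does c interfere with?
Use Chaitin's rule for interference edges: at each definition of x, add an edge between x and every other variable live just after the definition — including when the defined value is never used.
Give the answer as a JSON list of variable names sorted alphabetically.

Answer: ["s"]

Derivation:
def/use:
  n0: def={n,s,t} ue=∅
  n1: def={n,s} ue={s}
  n2: def={c,s} ue={s}
  n3: def={j,n} ue=∅
  n4: def={n,t} ue=∅
  n5: def={c,s} ue=∅
  n6: def={n,t} ue=∅

Live sets:
  live n0: ∅→{s}
  live n1: {s}→∅
  live n2: {s}→∅
  live n3: ∅→∅
  live n4: ∅→∅
  live n5: ∅→∅
  live n6: ∅→∅

Interfere edges:
  c↔{s}
  j↔{n}
  n↔{j,s,t}
  s↔{c,n,t}
  t↔{n,s}

N(c) = ["s"]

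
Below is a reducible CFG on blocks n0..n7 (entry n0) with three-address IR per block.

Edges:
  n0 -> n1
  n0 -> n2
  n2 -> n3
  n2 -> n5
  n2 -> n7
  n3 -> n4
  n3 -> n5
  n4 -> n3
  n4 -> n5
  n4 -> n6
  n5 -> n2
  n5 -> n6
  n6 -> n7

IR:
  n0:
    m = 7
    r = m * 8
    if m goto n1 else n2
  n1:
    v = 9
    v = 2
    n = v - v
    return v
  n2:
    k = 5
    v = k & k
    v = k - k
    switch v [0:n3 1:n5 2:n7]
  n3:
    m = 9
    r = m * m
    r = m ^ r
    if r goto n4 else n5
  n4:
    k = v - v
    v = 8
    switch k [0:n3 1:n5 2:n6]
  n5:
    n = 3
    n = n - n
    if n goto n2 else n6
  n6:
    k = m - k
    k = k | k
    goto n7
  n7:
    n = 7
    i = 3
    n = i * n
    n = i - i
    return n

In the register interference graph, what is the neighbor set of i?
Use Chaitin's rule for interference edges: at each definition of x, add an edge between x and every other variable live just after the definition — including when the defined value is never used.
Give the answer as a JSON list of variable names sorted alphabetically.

Answer: ["n"]

Derivation:
Per-block:
  n0: {m,r} / ∅
  n1: {n,v} / ∅
  n2: {k,v} / ∅
  n3: {m,r} / ∅
  n4: {k,v} / {v}
  n5: {n} / ∅
  n6: {k} / {k,m}
  n7: {i,n} / ∅

Live sets:
  n0: in=∅ out={m}
  n1: in=∅ out=∅
  n2: in={m} out={k,m,v}
  n3: in={k,v} out={k,m,v}
  n4: in={m,v} out={k,m,v}
  n5: in={k,m} out={k,m}
  n6: in={k,m} out=∅
  n7: in=∅ out=∅

Interference:
  i — {n}
  k — {m,n,r,v}
  m — {k,n,r,v}
  n — {i,k,m,v}
  r — {k,m,v}
  v — {k,m,n,r}

N(i) = ["n"]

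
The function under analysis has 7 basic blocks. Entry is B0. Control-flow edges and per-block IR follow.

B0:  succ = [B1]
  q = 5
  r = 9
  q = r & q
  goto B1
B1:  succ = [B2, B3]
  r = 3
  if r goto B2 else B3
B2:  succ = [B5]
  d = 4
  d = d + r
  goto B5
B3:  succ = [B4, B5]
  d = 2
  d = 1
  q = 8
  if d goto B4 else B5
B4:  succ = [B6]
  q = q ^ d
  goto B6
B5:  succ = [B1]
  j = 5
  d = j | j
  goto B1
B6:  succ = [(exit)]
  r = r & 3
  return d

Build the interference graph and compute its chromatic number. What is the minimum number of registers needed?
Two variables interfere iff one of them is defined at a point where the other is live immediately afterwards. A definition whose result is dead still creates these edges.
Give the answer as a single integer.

Per-block:
  B0 def {q,r} use ∅
  B1 def {r} use ∅
  B2 def {d} use {r}
  B3 def {d,q} use ∅
  B4 def {q} use {d,q}
  B5 def {d,j} use ∅
  B6 def {r} use {d,r}

Backward fixpoint:
  B0 li=∅ lo=∅
  B1 li=∅ lo={r}
  B2 li={r} lo=∅
  B3 li={r} lo={d,q,r}
  B4 li={d,q,r} lo={d,r}
  B5 li=∅ lo=∅
  B6 li={d,r} lo=∅

Interference:
  d: {q,r}
  j: ∅
  q: {d,r}
  r: {d,q}

Chromatic number:
  clique {d,q,r} ⇒ need ≥ 3
  3-colouring: c0={d,j}  c1={q}  c2={r}
  χ = 3

Answer: 3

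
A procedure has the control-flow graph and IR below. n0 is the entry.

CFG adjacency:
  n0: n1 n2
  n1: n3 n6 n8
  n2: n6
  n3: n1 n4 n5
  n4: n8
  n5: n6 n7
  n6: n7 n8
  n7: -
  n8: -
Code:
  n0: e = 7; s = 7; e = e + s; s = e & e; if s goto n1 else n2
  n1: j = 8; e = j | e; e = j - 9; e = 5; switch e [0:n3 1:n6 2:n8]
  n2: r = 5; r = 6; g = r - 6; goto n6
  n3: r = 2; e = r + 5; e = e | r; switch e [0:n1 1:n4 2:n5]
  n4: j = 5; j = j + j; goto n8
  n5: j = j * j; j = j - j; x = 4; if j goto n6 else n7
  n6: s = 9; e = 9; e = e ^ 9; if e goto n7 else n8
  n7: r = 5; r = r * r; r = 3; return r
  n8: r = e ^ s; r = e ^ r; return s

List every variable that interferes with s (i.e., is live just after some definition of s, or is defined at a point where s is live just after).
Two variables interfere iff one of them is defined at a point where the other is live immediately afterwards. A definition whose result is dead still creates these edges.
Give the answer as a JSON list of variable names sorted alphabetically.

Answer: ["e", "j", "r"]

Derivation:
Block summaries:
  n0: {e,s} / ∅
  n1: {e,j} / {e}
  n2: {g,r} / ∅
  n3: {e,r} / ∅
  n4: {j} / ∅
  n5: {j,x} / {j}
  n6: {e,s} / ∅
  n7: {r} / ∅
  n8: {r} / {e,s}

Backward fixpoint:
  n0: in=∅ out={e,s}
  n1: in={e,s} out={e,j,s}
  n2: in=∅ out=∅
  n3: in={j,s} out={e,j,s}
  n4: in={e,s} out={e,s}
  n5: in={j} out=∅
  n6: in=∅ out={e,s}
  n7: in=∅ out=∅
  n8: in={e,s} out=∅

Conflict graph:
  e — {j,r,s}
  g — ∅
  j — {e,r,s,x}
  r — {e,j,s}
  s — {e,j,r}
  x — {j}

N(s) = ["e", "j", "r"]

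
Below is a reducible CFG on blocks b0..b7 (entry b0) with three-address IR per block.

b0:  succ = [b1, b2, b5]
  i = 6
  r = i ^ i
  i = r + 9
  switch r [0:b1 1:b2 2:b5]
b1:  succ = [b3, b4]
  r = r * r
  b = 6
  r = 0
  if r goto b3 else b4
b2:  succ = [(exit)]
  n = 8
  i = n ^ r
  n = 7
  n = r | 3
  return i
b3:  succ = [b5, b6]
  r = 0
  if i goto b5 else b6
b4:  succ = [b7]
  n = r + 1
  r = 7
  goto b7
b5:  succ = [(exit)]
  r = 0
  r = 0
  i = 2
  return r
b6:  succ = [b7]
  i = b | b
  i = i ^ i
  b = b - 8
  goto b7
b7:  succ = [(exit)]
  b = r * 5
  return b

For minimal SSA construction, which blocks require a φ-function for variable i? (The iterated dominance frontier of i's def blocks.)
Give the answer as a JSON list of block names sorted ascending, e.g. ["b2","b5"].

idom tree: b1←b0 b2←b0 b3←b1 b4←b1 b5←b0 b6←b3 b7←b1
Dom∩ at merges:
  b5: preds {b0,b3}: {b0} ∩ {b0,b1,b3} = {b0}; idom=b0
  b7: preds {b4,b6}: {b0,b1,b4} ∩ {b0,b1,b3,b6} = {b0,b1}; idom=b1

DF derivation:
  b5←b0: walk · to b0
  b5←b3: walk b3→b1 to b0
  b7←b4: walk b4 to b1
  b7←b6: walk b6→b3 to b1
  DF(b0)=∅
  DF(b1)={b5}
  DF(b2)=∅
  DF(b3)={b5,b7}
  DF(b4)={b7}
  DF(b5)=∅
  DF(b6)={b7}
  DF(b7)=∅

φ for i: defs {b0,b2,b5,b6}
  DF⁺ = {b7}

Answer: ["b7"]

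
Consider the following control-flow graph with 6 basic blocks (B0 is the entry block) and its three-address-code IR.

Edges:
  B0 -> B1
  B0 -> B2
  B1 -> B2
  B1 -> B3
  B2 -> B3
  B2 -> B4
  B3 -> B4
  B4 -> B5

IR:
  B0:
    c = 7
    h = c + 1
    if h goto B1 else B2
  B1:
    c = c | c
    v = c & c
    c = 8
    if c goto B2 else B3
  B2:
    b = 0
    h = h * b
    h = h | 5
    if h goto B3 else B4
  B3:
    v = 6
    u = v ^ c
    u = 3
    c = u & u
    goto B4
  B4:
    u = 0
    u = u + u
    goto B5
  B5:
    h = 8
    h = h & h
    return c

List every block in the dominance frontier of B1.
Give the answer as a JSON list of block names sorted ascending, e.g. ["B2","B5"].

idom tree: B1←B0 B2←B0 B3←B0 B4←B0 B5←B4
Dom∩ at merges:
  B2: preds {B0,B1}: {B0} ∩ {B0,B1} = {B0}; idom=B0
  B3: preds {B1,B2}: {B0,B1} ∩ {B0,B2} = {B0}; idom=B0
  B4: preds {B2,B3}: {B0,B2} ∩ {B0,B3} = {B0}; idom=B0

DF derivation:
  join B2 pred B0: · stop@B0
  join B2 pred B1: B1 stop@B0
  join B3 pred B1: B1 stop@B0
  join B3 pred B2: B2 stop@B0
  join B4 pred B2: B2 stop@B0
  join B4 pred B3: B3 stop@B0
  DF(B0)=∅
  DF(B1)={B2,B3}
  DF(B2)={B3,B4}
  DF(B3)={B4}
  DF(B4)=∅
  DF(B5)=∅

DF(B1) = ["B2", "B3"]

Answer: ["B2", "B3"]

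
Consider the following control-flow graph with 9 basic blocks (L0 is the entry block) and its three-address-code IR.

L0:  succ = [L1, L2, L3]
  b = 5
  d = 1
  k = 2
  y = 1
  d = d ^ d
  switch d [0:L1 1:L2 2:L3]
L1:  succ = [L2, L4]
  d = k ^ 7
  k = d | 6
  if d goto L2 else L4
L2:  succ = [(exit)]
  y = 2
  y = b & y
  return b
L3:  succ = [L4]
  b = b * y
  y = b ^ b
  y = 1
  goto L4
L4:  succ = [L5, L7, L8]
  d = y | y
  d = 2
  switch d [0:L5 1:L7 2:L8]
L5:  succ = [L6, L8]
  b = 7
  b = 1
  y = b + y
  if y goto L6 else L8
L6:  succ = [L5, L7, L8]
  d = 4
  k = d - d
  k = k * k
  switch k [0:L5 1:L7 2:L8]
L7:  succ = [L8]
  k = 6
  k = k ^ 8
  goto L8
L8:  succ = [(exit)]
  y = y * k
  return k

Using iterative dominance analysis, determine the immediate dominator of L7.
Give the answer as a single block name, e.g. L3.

Answer: L4

Working:
idom tree: L1←L0 L2←L0 L3←L0 L4←L0 L5←L4 L6←L5 L7←L4 L8←L4
Dom∩ at merges:
  L2: preds {L0,L1}: {L0} ∩ {L0,L1} = {L0}; idom=L0
  L4: preds {L1,L3}: {L0,L1} ∩ {L0,L3} = {L0}; idom=L0
  L5: preds {L4,L6}: {L0,L4} ∩ {L0,L4,L5,L6} = {L0,L4}; idom=L4
  L7: preds {L4,L6}: {L0,L4} ∩ {L0,L4,L5,L6} = {L0,L4}; idom=L4
  L8: preds {L4,L5,L6,L7}: {L0,L4} ∩ {L0,L4,L5} ∩ {L0,L4,L5,L6} ∩ {L0,L4,L7} = {L0,L4}; idom=L4

idom(L7) = L4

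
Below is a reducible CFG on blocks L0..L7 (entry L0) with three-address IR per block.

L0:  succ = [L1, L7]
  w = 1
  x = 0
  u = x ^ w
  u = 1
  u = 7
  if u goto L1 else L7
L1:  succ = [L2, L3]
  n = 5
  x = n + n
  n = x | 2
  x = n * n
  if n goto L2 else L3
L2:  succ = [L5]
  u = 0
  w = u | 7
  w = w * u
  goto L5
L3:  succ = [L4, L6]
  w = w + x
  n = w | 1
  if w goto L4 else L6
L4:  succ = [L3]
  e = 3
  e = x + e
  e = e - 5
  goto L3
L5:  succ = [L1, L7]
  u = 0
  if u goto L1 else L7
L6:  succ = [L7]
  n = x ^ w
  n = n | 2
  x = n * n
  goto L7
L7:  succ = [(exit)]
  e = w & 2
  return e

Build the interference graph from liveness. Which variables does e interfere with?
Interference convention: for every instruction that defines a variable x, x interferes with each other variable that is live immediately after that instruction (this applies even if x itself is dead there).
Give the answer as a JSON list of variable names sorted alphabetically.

Block summaries:
  L0 def {u,w,x} use ∅
  L1 def {n,x} use ∅
  L2 def {u,w} use ∅
  L3 def {n,w} use {w,x}
  L4 def {e} use {x}
  L5 def {u} use ∅
  L6 def {n,x} use {w,x}
  L7 def {e} use {w}

Live sets:
  live L0: ∅→{w}
  live L1: {w}→{w,x}
  live L2: ∅→{w}
  live L3: {w,x}→{w,x}
  live L4: {w,x}→{w,x}
  live L5: {w}→{w}
  live L6: {w,x}→{w}
  live L7: {w}→∅

Interference:
  e: {w,x}
  n: {w,x}
  u: {w}
  w: {e,n,u,x}
  x: {e,n,w}

N(e) = ["w", "x"]

Answer: ["w", "x"]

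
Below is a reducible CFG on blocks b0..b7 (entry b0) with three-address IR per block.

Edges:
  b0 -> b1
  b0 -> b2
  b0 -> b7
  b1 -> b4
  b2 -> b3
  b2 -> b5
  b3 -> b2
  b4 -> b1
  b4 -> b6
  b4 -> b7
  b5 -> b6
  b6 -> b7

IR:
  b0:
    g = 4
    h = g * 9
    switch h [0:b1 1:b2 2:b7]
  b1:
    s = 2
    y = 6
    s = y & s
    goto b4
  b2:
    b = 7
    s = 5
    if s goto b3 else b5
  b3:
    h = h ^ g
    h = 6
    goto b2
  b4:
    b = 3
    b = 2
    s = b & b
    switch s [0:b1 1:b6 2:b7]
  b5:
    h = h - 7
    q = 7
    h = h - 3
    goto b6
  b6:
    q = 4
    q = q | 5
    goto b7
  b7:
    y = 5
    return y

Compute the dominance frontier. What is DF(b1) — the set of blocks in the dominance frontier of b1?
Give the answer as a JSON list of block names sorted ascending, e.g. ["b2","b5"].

idom tree: b1←b0 b2←b0 b3←b2 b4←b1 b5←b2 b6←b0 b7←b0
Dom∩ at merges:
  b1: preds {b0,b4}: {b0} ∩ {b0,b1,b4} = {b0}; idom=b0
  b2: preds {b0,b3}: {b0} ∩ {b0,b2,b3} = {b0}; idom=b0
  b6: preds {b4,b5}: {b0,b1,b4} ∩ {b0,b2,b5} = {b0}; idom=b0
  b7: preds {b0,b4,b6}: {b0} ∩ {b0,b1,b4} ∩ {b0,b6} = {b0}; idom=b0

DF derivation:
  join b1 pred b0: · stop@b0
  join b1 pred b4: b4→b1 stop@b0
  join b2 pred b0: · stop@b0
  join b2 pred b3: b3→b2 stop@b0
  join b6 pred b4: b4→b1 stop@b0
  join b6 pred b5: b5→b2 stop@b0
  join b7 pred b0: · stop@b0
  join b7 pred b4: b4→b1 stop@b0
  join b7 pred b6: b6 stop@b0
  b0 → ∅
  b1 → {b1,b6,b7}
  b2 → {b2,b6}
  b3 → {b2}
  b4 → {b1,b6,b7}
  b5 → {b6}
  b6 → {b7}
  b7 → ∅

DF(b1) = ["b1", "b6", "b7"]

Answer: ["b1", "b6", "b7"]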